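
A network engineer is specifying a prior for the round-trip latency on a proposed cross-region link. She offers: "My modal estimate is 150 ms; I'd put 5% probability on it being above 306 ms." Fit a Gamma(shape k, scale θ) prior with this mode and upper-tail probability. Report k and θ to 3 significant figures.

Gamma(k,θ) with k>1 has mode (k−1)θ, so θ = 150/(k−1).
Need P(X < 306) = 0.95 with θ tied to k this way. Start at k = 2, θ = 150: P(X<306) ≈ 0.605.
Too low — raise k to concentrate. Iterating converges to k ≈ 6.45.
Then θ = 150/(6.45−1) ≈ 27.5.

k ≈ 6.45, θ ≈ 27.5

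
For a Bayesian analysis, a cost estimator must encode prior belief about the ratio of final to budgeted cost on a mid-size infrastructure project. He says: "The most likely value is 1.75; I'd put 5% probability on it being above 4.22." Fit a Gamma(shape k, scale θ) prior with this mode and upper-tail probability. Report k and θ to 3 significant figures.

Gamma(k,θ) with k>1 has mode (k−1)θ, so θ = 1.75/(k−1).
Need P(X < 4.22) = 0.95 with θ tied to k this way. Start at k = 2, θ = 1.75: P(X<4.22) ≈ 0.694.
Too low — raise k to concentrate. Iterating converges to k ≈ 4.52.
Then θ = 1.75/(4.52−1) ≈ 0.497.

k ≈ 4.52, θ ≈ 0.497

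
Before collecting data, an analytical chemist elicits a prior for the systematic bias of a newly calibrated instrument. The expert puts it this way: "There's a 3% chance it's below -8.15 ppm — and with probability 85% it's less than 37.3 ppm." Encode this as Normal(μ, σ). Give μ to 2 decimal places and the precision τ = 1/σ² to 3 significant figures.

μ = 21.15, τ = 0.00412

For Normal(μ,σ), the p-quantile is μ + z_p·σ. Here z_{0.03} = -1.881, z_{0.85} = 1.036.
So -8.15 = μ − 1.881σ and 37.3 = μ + 1.036σ.
Subtracting: σ = (37.3 − -8.15)/(1.036 − (-1.881)) = 15.58.
Then μ = -8.15 − (-1.881)·15.58 = 21.15.
Precision τ = 1/σ² = 1/15.58² = 0.00412.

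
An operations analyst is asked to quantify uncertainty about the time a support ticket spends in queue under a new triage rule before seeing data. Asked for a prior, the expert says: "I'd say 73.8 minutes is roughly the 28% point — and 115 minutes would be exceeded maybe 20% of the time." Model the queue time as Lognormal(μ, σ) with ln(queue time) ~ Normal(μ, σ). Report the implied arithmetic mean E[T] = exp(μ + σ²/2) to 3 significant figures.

E[T] ≈ 92.9 minutes

If T ~ Lognormal(μ,σ) then ln T ~ Normal(μ,σ), so the p-quantile of ln T is μ + z_p·σ.
ln(73.8) = 4.301 and ln(115) = 4.745; z_{0.28} = -0.5828, z_{0.8} = 0.8416.
σ = (4.745 − 4.301)/(0.8416 − (-0.5828)) = 0.311.
μ = 4.301 − (-0.5828)·0.311 = 4.483.
E[T] = exp(μ + σ²/2) = exp(4.483 + 0.0485) = 92.9 minutes.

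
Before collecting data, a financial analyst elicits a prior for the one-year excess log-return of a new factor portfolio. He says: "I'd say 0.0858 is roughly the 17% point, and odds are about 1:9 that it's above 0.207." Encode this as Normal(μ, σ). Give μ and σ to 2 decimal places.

The p-quantile of Normal(μ,σ) is μ + z_p·σ, with z_{0.17} = -0.9542 and z_{0.9} = 1.282.
Eliminate σ: μ = (z₂·x₁ − z₁·x₂)/(z₂ − z₁) = (1.282·0.0858 − (-0.9542)·0.207)/2.236 = 0.14.
Then σ = (x₂ − x₁)/(z₂ − z₁) = (0.207 − 0.0858)/2.236 = 0.05.

μ = 0.14, σ = 0.05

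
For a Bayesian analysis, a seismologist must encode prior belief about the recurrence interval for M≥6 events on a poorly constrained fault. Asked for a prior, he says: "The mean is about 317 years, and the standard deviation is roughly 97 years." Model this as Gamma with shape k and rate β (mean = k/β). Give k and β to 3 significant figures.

k ≈ 10.7, β ≈ 0.0337

For Gamma(k, rate β): mean = k/β, variance = k/β², so CV = 1/√k.
CV = SD/mean = 97/317 = 0.306, hence k = 1/CV² = 10.7.
Then β = k/mean = 10.7/317 = 0.0337.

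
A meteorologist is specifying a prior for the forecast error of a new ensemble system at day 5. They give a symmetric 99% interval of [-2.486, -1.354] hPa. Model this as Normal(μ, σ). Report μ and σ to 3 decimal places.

A symmetric 99% interval runs μ ± z·σ with z = 2.576.
Half-width = 0.566, so σ = 0.566/2.576 = 0.220.
μ is the interval midpoint, -1.920.

μ = -1.920, σ = 0.220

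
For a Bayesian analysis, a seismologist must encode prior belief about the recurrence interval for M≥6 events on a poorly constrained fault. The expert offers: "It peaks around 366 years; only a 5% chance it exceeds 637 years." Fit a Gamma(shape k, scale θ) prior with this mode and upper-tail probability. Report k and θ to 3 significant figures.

k ≈ 10.1, θ ≈ 40.3

Gamma(k,θ) with k>1 has mode (k−1)θ, so θ = 366/(k−1).
Need P(X < 637) = 0.95 with θ tied to k this way. Start at k = 2, θ = 366: P(X<637) ≈ 0.519.
Too low — raise k to concentrate. Iterating converges to k ≈ 10.1.
Then θ = 366/(10.1−1) ≈ 40.3.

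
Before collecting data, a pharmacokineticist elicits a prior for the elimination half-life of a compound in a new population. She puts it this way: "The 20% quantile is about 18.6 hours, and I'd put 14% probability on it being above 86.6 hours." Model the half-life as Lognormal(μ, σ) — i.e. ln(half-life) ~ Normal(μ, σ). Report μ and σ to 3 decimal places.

μ ≈ 3.597, σ ≈ 0.800

If T ~ Lognormal(μ,σ) then ln T ~ Normal(μ,σ), so the p-quantile of ln T is μ + z_p·σ.
ln(18.6) = 2.923 and ln(86.6) = 4.461; z_{0.2} = -0.8416, z_{0.86} = 1.08.
σ = (4.461 − 2.923)/(1.08 − (-0.8416)) = 0.800.
μ = 2.923 − (-0.8416)·0.800 = 3.597.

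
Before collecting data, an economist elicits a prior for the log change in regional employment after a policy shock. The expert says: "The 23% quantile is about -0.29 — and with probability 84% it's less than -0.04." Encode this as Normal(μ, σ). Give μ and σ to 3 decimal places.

μ = -0.183, σ = 0.144

For Normal(μ,σ), the p-quantile is μ + z_p·σ. Here z_{0.23} = -0.7388, z_{0.84} = 0.9945.
So -0.29 = μ − 0.7388σ and -0.04 = μ + 0.9945σ.
Subtracting: σ = (-0.04 − -0.29)/(0.9945 − (-0.7388)) = 0.144.
Then μ = -0.29 − (-0.7388)·0.144 = -0.183.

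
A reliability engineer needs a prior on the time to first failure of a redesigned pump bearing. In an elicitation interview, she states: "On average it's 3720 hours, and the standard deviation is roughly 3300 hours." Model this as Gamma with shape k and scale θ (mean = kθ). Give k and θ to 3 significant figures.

For Gamma(k, scale θ): mean = kθ, variance = kθ², so CV = 1/√k.
CV = SD/mean = 3300/3720 = 0.8871, hence k = 1/CV² = 1.27.
Then θ = mean/k = 3720/1.27 = 2930.

k ≈ 1.27, θ ≈ 2930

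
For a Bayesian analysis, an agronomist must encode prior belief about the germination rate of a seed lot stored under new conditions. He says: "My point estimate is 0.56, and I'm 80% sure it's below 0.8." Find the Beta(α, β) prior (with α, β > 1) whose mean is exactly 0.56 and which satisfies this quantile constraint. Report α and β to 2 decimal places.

With mean 0.56 fixed, write α = 0.56s, β = 0.44s where s = α+β.
Need P(θ < 0.8) = 0.8 under Beta(0.56s, 0.44s). Normal approximation: (q−m)/√(m(1−m)/s) ≈ z_{0.8} = 0.842, so s ≈ 0.56·0.44·(0.842)²/(0.8−0.56)² = 3.0.
At s = 3.0: P(θ<0.8) ≈ 0.796. Adjusting to match 0.8 gives s ≈ 3.12.
So α = 0.56·3.12 ≈ 1.75, β = 0.44·3.12 ≈ 1.37.

α ≈ 1.75, β ≈ 1.37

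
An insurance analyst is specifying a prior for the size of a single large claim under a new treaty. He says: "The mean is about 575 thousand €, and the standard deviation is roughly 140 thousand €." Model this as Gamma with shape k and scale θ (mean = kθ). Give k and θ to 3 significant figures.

For Gamma(k, scale θ): mean = kθ, variance = kθ², so CV = 1/√k.
CV = SD/mean = 140/575 = 0.2435, hence k = 1/CV² = 16.9.
Then θ = mean/k = 575/16.9 = 34.1.

k ≈ 16.9, θ ≈ 34.1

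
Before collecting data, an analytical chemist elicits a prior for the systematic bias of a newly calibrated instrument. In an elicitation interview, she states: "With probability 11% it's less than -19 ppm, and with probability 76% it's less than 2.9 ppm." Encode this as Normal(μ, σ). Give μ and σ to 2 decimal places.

For Normal(μ,σ), the p-quantile is μ + z_p·σ. Here z_{0.11} = -1.227, z_{0.76} = 0.7063.
So -19 = μ − 1.227σ and 2.9 = μ + 0.7063σ.
Subtracting: σ = (2.9 − -19)/(0.7063 − (-1.227)) = 11.33.
Then μ = -19 − (-1.227)·11.33 = -5.10.

μ = -5.10, σ = 11.33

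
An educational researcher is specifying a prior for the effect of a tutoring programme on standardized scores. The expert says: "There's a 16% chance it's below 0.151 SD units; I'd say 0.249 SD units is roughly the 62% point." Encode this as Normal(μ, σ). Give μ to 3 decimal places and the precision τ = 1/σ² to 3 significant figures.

μ = 0.226, τ = 176

The p-quantile of Normal(μ,σ) is μ + z_p·σ, with z_{0.16} = -0.9945 and z_{0.62} = 0.3055.
Eliminate σ: μ = (z₂·x₁ − z₁·x₂)/(z₂ − z₁) = (0.3055·0.151 − (-0.9945)·0.249)/1.3 = 0.226.
Then σ = (x₂ − x₁)/(z₂ − z₁) = (0.249 − 0.151)/1.3 = 0.075.
Precision τ = 1/σ² = 1/0.07539² = 176.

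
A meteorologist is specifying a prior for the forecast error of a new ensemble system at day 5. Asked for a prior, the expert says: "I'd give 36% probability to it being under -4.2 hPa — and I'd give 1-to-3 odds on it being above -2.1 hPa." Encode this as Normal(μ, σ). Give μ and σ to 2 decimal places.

For Normal(μ,σ), the p-quantile is μ + z_p·σ. Here z_{0.36} = -0.3585, z_{0.75} = 0.6745.
So -4.2 = μ − 0.3585σ and -2.1 = μ + 0.6745σ.
Subtracting: σ = (-2.1 − -4.2)/(0.6745 − (-0.3585)) = 2.03.
Then μ = -4.2 − (-0.3585)·2.03 = -3.47.

μ = -3.47, σ = 2.03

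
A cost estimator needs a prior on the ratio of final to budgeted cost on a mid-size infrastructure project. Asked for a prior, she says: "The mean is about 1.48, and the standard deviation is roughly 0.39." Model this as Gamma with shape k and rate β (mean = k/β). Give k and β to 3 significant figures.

For Gamma(k, rate β): mean = k/β, variance = k/β², so CV = 1/√k.
CV = SD/mean = 0.39/1.48 = 0.2635, hence k = 1/CV² = 14.4.
Then β = k/mean = 14.4/1.48 = 9.73.

k ≈ 14.4, β ≈ 9.73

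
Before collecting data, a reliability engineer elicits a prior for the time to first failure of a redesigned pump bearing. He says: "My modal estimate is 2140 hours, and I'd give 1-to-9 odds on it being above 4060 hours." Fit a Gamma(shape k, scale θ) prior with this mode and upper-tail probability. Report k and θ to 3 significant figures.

k ≈ 5.66, θ ≈ 459

Gamma(k,θ) with k>1 has mode (k−1)θ, so θ = 2140/(k−1).
Need P(X < 4060) = 0.9 with θ tied to k this way. Start at k = 2, θ = 2140: P(X<4060) ≈ 0.565.
Too low — raise k to concentrate. Iterating converges to k ≈ 5.66.
Then θ = 2140/(5.66−1) ≈ 459.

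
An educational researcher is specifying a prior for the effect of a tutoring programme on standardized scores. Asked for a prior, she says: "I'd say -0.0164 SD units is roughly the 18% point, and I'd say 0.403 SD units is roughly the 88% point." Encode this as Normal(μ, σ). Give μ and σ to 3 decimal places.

μ = 0.167, σ = 0.201

The p-quantile of Normal(μ,σ) is μ + z_p·σ, with z_{0.18} = -0.9154 and z_{0.88} = 1.175.
Eliminate σ: μ = (z₂·x₁ − z₁·x₂)/(z₂ − z₁) = (1.175·-0.0164 − (-0.9154)·0.403)/2.09 = 0.167.
Then σ = (x₂ − x₁)/(z₂ − z₁) = (0.403 − -0.0164)/2.09 = 0.201.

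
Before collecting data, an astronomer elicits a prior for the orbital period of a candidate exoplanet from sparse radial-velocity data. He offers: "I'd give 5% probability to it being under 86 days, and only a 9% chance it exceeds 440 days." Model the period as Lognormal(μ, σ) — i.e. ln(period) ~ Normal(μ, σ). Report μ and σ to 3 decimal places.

If T ~ Lognormal(μ,σ) then ln T ~ Normal(μ,σ), so the p-quantile of ln T is μ + z_p·σ.
ln(86) = 4.454 and ln(440) = 6.087; z_{0.05} = -1.645, z_{0.91} = 1.341.
σ = (6.087 − 4.454)/(1.341 − (-1.645)) = 0.547.
μ = 4.454 − (-1.645)·0.547 = 5.354.

μ ≈ 5.354, σ ≈ 0.547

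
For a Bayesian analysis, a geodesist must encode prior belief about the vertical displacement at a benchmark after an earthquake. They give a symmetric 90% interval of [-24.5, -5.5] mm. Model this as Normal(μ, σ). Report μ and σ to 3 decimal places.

A symmetric 90% interval runs μ ± z·σ with z = 1.645.
Half-width = 9.5, so σ = 9.5/1.645 = 5.776.
μ is the interval midpoint, -15.000.

μ = -15.000, σ = 5.776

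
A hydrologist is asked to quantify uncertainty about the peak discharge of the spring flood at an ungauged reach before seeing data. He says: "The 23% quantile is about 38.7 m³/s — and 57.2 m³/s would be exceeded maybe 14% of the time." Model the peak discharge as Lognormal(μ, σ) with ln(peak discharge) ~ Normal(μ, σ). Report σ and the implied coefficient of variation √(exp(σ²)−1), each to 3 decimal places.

If T ~ Lognormal(μ,σ) then ln T ~ Normal(μ,σ), so the p-quantile of ln T is μ + z_p·σ.
ln(38.7) = 3.656 and ln(57.2) = 4.047; z_{0.23} = -0.7388, z_{0.86} = 1.08.
σ = (4.047 − 3.656)/(1.08 − (-0.7388)) = 0.215.
μ = 3.656 − (-0.7388)·0.215 = 3.815.
CV = √(exp(σ²)−1) = √(exp(0.0461)−1) = 0.217.

σ ≈ 0.215, CV ≈ 0.217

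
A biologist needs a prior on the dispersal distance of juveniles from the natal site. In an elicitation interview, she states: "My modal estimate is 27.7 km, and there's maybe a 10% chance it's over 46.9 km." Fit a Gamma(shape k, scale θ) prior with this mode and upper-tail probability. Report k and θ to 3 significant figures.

Gamma(k,θ) with k>1 has mode (k−1)θ, so θ = 27.7/(k−1).
Need P(X < 46.9) = 0.9 with θ tied to k this way. Start at k = 2, θ = 27.7: P(X<46.9) ≈ 0.505.
Too low — raise k to concentrate. Iterating converges to k ≈ 7.82.
Then θ = 27.7/(7.82−1) ≈ 4.06.

k ≈ 7.82, θ ≈ 4.06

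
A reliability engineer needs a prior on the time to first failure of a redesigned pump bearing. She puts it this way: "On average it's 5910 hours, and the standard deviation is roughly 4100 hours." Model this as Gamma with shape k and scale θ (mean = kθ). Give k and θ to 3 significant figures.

For Gamma(k, scale θ): mean = kθ, variance = kθ², so CV = 1/√k.
CV = SD/mean = 4100/5910 = 0.6937, hence k = 1/CV² = 2.08.
Then θ = mean/k = 5910/2.08 = 2840.

k ≈ 2.08, θ ≈ 2840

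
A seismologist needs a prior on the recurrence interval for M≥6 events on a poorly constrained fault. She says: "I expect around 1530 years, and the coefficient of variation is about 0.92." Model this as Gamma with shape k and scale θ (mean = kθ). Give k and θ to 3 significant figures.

For Gamma(k, scale θ): mean = kθ, variance = kθ², so CV = 1/√k.
CV = 0.92, hence k = 1/CV² = 1.18.
Then θ = mean/k = 1530/1.18 = 1290.

k ≈ 1.18, θ ≈ 1290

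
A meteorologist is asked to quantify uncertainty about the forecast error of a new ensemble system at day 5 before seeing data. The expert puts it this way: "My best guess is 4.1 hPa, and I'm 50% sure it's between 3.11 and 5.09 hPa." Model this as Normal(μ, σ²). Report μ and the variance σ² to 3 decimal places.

A symmetric 50% interval runs μ ± z·σ with z = 0.6745.
Half-width = 0.99, so σ = 0.99/0.6745 = 1.4678 and σ² = 2.154.
μ is the stated best guess, 4.100.

μ = 4.100, σ² = 2.154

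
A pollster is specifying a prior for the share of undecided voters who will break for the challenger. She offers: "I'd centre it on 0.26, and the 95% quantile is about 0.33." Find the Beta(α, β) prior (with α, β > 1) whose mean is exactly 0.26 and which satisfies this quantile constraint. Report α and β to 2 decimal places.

α ≈ 29.34, β ≈ 83.51

With mean 0.26 fixed, write α = 0.26s, β = 0.74s where s = α+β.
Need P(θ < 0.33) = 0.95 under Beta(0.26s, 0.74s). Normal approximation: (q−m)/√(m(1−m)/s) ≈ z_{0.95} = 1.64, so s ≈ 0.26·0.74·(1.64)²/(0.33−0.26)² = 106.2.
At s = 106.2: P(θ<0.33) ≈ 0.945. Adjusting to match 0.95 gives s ≈ 112.86.
So α = 0.26·112.86 ≈ 29.34, β = 0.74·112.86 ≈ 83.51.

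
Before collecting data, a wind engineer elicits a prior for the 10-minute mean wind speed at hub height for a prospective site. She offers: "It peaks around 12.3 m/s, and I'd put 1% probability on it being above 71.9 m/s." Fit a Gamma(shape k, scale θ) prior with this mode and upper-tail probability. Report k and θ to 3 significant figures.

Gamma(k,θ) with k>1 has mode (k−1)θ, so θ = 12.3/(k−1).
Need P(X < 71.9) = 0.99 with θ tied to k this way. Start at k = 2, θ = 12.3: P(X<71.9) ≈ 0.980.
Too low — raise k to concentrate. Iterating converges to k ≈ 2.2.
Then θ = 12.3/(2.2−1) ≈ 10.3.

k ≈ 2.2, θ ≈ 10.3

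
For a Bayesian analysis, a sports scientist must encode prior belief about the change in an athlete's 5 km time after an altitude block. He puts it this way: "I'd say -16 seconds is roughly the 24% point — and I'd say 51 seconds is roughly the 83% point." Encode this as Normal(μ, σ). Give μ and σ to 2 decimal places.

μ = 12.50, σ = 40.35

For Normal(μ,σ), the p-quantile is μ + z_p·σ. Here z_{0.24} = -0.7063, z_{0.83} = 0.9542.
So -16 = μ − 0.7063σ and 51 = μ + 0.9542σ.
Subtracting: σ = (51 − -16)/(0.9542 − (-0.7063)) = 40.35.
Then μ = -16 − (-0.7063)·40.35 = 12.50.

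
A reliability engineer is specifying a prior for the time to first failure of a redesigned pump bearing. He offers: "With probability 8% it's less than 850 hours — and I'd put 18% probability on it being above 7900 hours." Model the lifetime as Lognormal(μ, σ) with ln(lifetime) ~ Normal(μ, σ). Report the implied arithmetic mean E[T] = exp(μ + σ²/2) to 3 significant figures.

E[T] ≈ 5200 hours

If T ~ Lognormal(μ,σ) then ln T ~ Normal(μ,σ), so the p-quantile of ln T is μ + z_p·σ.
ln(850) = 6.745 and ln(7900) = 8.975; z_{0.08} = -1.405, z_{0.82} = 0.9154.
σ = (8.975 − 6.745)/(0.9154 − (-1.405)) = 0.961.
μ = 6.745 − (-1.405)·0.961 = 8.095.
E[T] = exp(μ + σ²/2) = exp(8.095 + 0.4615) = 5200 hours.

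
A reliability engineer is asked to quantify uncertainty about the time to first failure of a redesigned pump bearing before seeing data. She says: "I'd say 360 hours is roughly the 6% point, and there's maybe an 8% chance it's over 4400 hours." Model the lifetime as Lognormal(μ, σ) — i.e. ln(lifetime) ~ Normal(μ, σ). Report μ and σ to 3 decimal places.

μ ≈ 7.201, σ ≈ 0.846

If T ~ Lognormal(μ,σ) then ln T ~ Normal(μ,σ), so the p-quantile of ln T is μ + z_p·σ.
ln(360) = 5.886 and ln(4400) = 8.389; z_{0.06} = -1.555, z_{0.92} = 1.405.
σ = (8.389 − 5.886)/(1.405 − (-1.555)) = 0.846.
μ = 5.886 − (-1.555)·0.846 = 7.201.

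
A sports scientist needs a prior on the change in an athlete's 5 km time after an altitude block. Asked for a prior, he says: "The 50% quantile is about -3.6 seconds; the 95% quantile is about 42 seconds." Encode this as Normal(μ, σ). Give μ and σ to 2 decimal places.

μ = -3.60, σ = 27.72

The p-quantile of Normal(μ,σ) is μ + z_p·σ, with z_{0.5} = 0 and z_{0.95} = 1.645.
Eliminate σ: μ = (z₂·x₁ − z₁·x₂)/(z₂ − z₁) = (1.645·-3.6 − (0)·42)/1.645 = -3.60.
Then σ = (x₂ − x₁)/(z₂ − z₁) = (42 − -3.6)/1.645 = 27.72.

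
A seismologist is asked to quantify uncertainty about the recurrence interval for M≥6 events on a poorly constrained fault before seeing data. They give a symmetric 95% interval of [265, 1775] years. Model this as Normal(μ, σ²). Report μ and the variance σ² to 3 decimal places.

μ = 1020.000, σ² = 148387.638

A symmetric 95% interval runs μ ± z·σ with z = 1.96.
Half-width = 755, so σ = 755/1.96 = 385.2112 and σ² = 148387.638.
μ is the interval midpoint, 1020.000.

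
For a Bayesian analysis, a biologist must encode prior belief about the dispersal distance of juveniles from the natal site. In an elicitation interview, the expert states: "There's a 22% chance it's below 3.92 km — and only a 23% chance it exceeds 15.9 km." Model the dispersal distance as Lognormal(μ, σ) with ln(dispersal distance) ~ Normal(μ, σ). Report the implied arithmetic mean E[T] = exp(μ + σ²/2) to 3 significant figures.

If T ~ Lognormal(μ,σ) then ln T ~ Normal(μ,σ), so the p-quantile of ln T is μ + z_p·σ.
ln(3.92) = 1.366 and ln(15.9) = 2.766; z_{0.22} = -0.7722, z_{0.77} = 0.7388.
σ = (2.766 − 1.366)/(0.7388 − (-0.7722)) = 0.927.
μ = 1.366 − (-0.7722)·0.927 = 2.082.
E[T] = exp(μ + σ²/2) = exp(2.082 + 0.4294) = 12.3 km.

E[T] ≈ 12.3 km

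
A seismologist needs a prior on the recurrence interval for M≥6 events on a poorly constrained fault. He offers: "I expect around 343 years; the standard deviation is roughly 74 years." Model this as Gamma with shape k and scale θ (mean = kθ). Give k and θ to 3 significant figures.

k ≈ 21.5, θ ≈ 16

For Gamma(k, scale θ): mean = kθ, variance = kθ², so CV = 1/√k.
CV = SD/mean = 74/343 = 0.2157, hence k = 1/CV² = 21.5.
Then θ = mean/k = 343/21.5 = 16.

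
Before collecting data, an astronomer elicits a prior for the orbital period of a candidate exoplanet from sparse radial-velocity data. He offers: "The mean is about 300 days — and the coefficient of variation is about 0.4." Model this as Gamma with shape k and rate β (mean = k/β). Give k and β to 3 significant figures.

For Gamma(k, rate β): mean = k/β, variance = k/β², so CV = 1/√k.
CV = 0.4, hence k = 1/CV² = 6.25.
Then β = k/mean = 6.25/300 = 0.0208.

k ≈ 6.25, β ≈ 0.0208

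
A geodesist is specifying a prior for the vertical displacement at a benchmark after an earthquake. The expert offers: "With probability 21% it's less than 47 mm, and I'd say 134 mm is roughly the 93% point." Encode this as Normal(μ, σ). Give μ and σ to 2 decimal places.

For Normal(μ,σ), the p-quantile is μ + z_p·σ. Here z_{0.21} = -0.8064, z_{0.93} = 1.476.
So 47 = μ − 0.8064σ and 134 = μ + 1.476σ.
Subtracting: σ = (134 − 47)/(1.476 − (-0.8064)) = 38.12.
Then μ = 47 − (-0.8064)·38.12 = 77.74.

μ = 77.74, σ = 38.12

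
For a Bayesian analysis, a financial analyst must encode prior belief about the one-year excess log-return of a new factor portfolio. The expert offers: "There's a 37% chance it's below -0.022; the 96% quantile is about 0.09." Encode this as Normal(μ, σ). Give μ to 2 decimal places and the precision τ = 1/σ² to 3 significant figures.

The p-quantile of Normal(μ,σ) is μ + z_p·σ, with z_{0.37} = -0.3319 and z_{0.96} = 1.751.
Eliminate σ: μ = (z₂·x₁ − z₁·x₂)/(z₂ − z₁) = (1.751·-0.022 − (-0.3319)·0.09)/2.083 = -0.00.
Then σ = (x₂ − x₁)/(z₂ − z₁) = (0.09 − -0.022)/2.083 = 0.05.
Precision τ = 1/σ² = 1/0.05378² = 346.

μ = -0.00, τ = 346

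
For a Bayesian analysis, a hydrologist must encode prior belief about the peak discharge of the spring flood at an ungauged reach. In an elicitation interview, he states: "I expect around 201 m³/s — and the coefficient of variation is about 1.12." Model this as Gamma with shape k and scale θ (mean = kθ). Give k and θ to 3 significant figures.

k ≈ 0.797, θ ≈ 252

For Gamma(k, scale θ): mean = kθ, variance = kθ², so CV = 1/√k.
CV = 1.12, hence k = 1/CV² = 0.797.
Then θ = mean/k = 201/0.797 = 252.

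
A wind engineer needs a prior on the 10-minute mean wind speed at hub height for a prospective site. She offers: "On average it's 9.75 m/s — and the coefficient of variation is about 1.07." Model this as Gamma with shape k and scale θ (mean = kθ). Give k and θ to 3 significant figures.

k ≈ 0.873, θ ≈ 11.2

For Gamma(k, scale θ): mean = kθ, variance = kθ², so CV = 1/√k.
CV = 1.07, hence k = 1/CV² = 0.873.
Then θ = mean/k = 9.75/0.873 = 11.2.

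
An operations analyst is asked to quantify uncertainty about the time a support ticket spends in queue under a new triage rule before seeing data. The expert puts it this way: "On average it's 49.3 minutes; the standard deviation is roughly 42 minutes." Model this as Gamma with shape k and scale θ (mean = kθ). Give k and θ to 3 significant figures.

For Gamma(k, scale θ): mean = kθ, variance = kθ², so CV = 1/√k.
CV = SD/mean = 42/49.3 = 0.8519, hence k = 1/CV² = 1.38.
Then θ = mean/k = 49.3/1.38 = 35.8.

k ≈ 1.38, θ ≈ 35.8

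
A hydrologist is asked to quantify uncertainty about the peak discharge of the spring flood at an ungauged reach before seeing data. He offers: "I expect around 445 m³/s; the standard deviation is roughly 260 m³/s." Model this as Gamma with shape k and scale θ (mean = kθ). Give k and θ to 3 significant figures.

For Gamma(k, scale θ): mean = kθ, variance = kθ², so CV = 1/√k.
CV = SD/mean = 260/445 = 0.5843, hence k = 1/CV² = 2.93.
Then θ = mean/k = 445/2.93 = 152.

k ≈ 2.93, θ ≈ 152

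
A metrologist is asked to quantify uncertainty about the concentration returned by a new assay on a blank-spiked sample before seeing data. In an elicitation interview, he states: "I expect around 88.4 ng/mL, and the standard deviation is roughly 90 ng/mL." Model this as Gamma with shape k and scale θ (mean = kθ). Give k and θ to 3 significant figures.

For Gamma(k, scale θ): mean = kθ, variance = kθ², so CV = 1/√k.
CV = SD/mean = 90/88.4 = 1.018, hence k = 1/CV² = 0.965.
Then θ = mean/k = 88.4/0.965 = 91.6.

k ≈ 0.965, θ ≈ 91.6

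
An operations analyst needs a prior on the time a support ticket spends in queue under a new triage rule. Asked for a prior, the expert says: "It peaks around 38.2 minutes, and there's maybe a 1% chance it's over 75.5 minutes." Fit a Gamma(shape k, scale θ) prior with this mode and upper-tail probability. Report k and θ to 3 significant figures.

k ≈ 11.6, θ ≈ 3.6

Gamma(k,θ) with k>1 has mode (k−1)θ, so θ = 38.2/(k−1).
Need P(X < 75.5) = 0.99 with θ tied to k this way. Start at k = 2, θ = 38.2: P(X<75.5) ≈ 0.588.
Too low — raise k to concentrate. Iterating converges to k ≈ 11.6.
Then θ = 38.2/(11.6−1) ≈ 3.6.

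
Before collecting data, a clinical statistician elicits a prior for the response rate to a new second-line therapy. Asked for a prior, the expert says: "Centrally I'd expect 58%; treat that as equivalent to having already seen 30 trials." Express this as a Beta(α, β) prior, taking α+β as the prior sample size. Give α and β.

Under the effective-sample-size interpretation, Beta(α, β) has prior mean α/(α+β) and prior sample size α+β.
So α+β = 30 and α/(α+β) = 0.58, giving α = 0.58·30 = 17.4 and β = 30 − 17.4 = 12.6.

α = 17.4, β = 12.6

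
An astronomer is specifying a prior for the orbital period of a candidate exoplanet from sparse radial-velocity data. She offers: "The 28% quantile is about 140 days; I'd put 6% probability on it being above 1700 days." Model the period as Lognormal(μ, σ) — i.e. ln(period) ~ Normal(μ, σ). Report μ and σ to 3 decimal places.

μ ≈ 5.622, σ ≈ 1.168

If T ~ Lognormal(μ,σ) then ln T ~ Normal(μ,σ), so the p-quantile of ln T is μ + z_p·σ.
ln(140) = 4.942 and ln(1700) = 7.438; z_{0.28} = -0.5828, z_{0.94} = 1.555.
σ = (7.438 − 4.942)/(1.555 − (-0.5828)) = 1.168.
μ = 4.942 − (-0.5828)·1.168 = 5.622.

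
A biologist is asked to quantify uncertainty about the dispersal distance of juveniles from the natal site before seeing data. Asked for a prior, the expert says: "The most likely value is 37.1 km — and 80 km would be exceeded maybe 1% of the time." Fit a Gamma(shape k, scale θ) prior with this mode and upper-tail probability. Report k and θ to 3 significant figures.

Gamma(k,θ) with k>1 has mode (k−1)θ, so θ = 37.1/(k−1).
Need P(X < 80) = 0.99 with θ tied to k this way. Start at k = 2, θ = 37.1: P(X<80) ≈ 0.635.
Too low — raise k to concentrate. Iterating converges to k ≈ 9.2.
Then θ = 37.1/(9.2−1) ≈ 4.53.

k ≈ 9.2, θ ≈ 4.53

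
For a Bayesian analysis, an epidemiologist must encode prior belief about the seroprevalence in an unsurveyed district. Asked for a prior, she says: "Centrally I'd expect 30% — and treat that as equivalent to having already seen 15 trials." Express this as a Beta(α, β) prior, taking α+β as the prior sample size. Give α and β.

Under the effective-sample-size interpretation, Beta(α, β) has prior mean α/(α+β) and prior sample size α+β.
So α+β = 15 and α/(α+β) = 0.3, giving α = 0.3·15 = 4.5 and β = 15 − 4.5 = 10.5.

α = 4.5, β = 10.5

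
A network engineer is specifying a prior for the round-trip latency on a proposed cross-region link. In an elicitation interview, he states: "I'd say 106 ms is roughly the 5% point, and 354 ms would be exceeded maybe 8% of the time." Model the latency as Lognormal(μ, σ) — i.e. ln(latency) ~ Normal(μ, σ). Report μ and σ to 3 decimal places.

μ ≈ 5.314, σ ≈ 0.395

If T ~ Lognormal(μ,σ) then ln T ~ Normal(μ,σ), so the p-quantile of ln T is μ + z_p·σ.
ln(106) = 4.663 and ln(354) = 5.869; z_{0.05} = -1.645, z_{0.92} = 1.405.
σ = (5.869 − 4.663)/(1.405 − (-1.645)) = 0.395.
μ = 4.663 − (-1.645)·0.395 = 5.314.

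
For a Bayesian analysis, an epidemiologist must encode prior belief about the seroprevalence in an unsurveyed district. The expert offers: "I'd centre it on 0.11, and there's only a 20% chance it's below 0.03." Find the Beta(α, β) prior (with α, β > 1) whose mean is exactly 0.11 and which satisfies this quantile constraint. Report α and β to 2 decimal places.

With mean 0.11 fixed, write α = 0.11s, β = 0.89s where s = α+β.
Need P(θ < 0.03) = 0.2 under Beta(0.11s, 0.89s). Normal approximation: (q−m)/√(m(1−m)/s) ≈ z_{0.2} = -0.842, so s ≈ 0.11·0.89·(-0.842)²/(0.03−0.11)² = 10.8.
At s = 10.8: P(θ<0.03) ≈ 0.183. Adjusting to match 0.2 gives s ≈ 9.94.
So α = 0.11·9.94 ≈ 1.09, β = 0.89·9.94 ≈ 8.85.

α ≈ 1.09, β ≈ 8.85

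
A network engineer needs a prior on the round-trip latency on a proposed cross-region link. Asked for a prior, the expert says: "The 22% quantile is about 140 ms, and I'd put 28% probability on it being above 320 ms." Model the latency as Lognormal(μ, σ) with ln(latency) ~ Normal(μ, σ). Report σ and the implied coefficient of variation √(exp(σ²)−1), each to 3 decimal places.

σ ≈ 0.610, CV ≈ 0.672

If T ~ Lognormal(μ,σ) then ln T ~ Normal(μ,σ), so the p-quantile of ln T is μ + z_p·σ.
ln(140) = 4.942 and ln(320) = 5.768; z_{0.22} = -0.7722, z_{0.72} = 0.5828.
σ = (5.768 − 4.942)/(0.5828 − (-0.7722)) = 0.610.
μ = 4.942 − (-0.7722)·0.610 = 5.413.
CV = √(exp(σ²)−1) = √(exp(0.3722)−1) = 0.672.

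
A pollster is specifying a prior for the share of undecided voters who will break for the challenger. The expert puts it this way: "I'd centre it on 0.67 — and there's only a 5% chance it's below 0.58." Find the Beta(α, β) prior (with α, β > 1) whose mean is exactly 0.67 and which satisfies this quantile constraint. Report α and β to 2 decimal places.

With mean 0.67 fixed, write α = 0.67s, β = 0.33s where s = α+β.
Need P(θ < 0.58) = 0.05 under Beta(0.67s, 0.33s). Normal approximation: (q−m)/√(m(1−m)/s) ≈ z_{0.05} = -1.64, so s ≈ 0.67·0.33·(-1.64)²/(0.58−0.67)² = 73.9.
At s = 73.9: P(θ<0.58) ≈ 0.054. Adjusting to match 0.05 gives s ≈ 77.18.
So α = 0.67·77.18 ≈ 51.71, β = 0.33·77.18 ≈ 25.47.

α ≈ 51.71, β ≈ 25.47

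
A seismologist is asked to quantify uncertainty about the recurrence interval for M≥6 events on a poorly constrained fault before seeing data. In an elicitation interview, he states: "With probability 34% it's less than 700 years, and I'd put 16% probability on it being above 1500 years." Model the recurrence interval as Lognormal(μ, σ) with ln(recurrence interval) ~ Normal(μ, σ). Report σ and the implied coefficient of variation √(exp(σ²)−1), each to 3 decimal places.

σ ≈ 0.542, CV ≈ 0.584

If T ~ Lognormal(μ,σ) then ln T ~ Normal(μ,σ), so the p-quantile of ln T is μ + z_p·σ.
ln(700) = 6.551 and ln(1500) = 7.313; z_{0.34} = -0.4125, z_{0.84} = 0.9945.
σ = (7.313 − 6.551)/(0.9945 − (-0.4125)) = 0.542.
μ = 6.551 − (-0.4125)·0.542 = 6.775.
CV = √(exp(σ²)−1) = √(exp(0.2934)−1) = 0.584.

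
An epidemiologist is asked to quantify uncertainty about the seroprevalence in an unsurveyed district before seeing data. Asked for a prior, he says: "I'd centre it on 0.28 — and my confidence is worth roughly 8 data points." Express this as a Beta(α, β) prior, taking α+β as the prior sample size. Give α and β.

α = 2.24, β = 5.76

Under the effective-sample-size interpretation, Beta(α, β) has prior mean α/(α+β) and prior sample size α+β.
So α+β = 8 and α/(α+β) = 0.28, giving α = 0.28·8 = 2.24 and β = 8 − 2.24 = 5.76.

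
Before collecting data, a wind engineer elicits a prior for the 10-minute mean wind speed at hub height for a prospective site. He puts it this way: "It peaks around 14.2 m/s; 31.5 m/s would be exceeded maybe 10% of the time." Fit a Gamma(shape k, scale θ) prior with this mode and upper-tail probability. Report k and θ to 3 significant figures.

Gamma(k,θ) with k>1 has mode (k−1)θ, so θ = 14.2/(k−1).
Need P(X < 31.5) = 0.9 with θ tied to k this way. Start at k = 2, θ = 14.2: P(X<31.5) ≈ 0.650.
Too low — raise k to concentrate. Iterating converges to k ≈ 4.03.
Then θ = 14.2/(4.03−1) ≈ 4.69.

k ≈ 4.03, θ ≈ 4.69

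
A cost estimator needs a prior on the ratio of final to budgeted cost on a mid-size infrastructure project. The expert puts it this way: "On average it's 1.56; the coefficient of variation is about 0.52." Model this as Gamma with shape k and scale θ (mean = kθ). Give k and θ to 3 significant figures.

k ≈ 3.7, θ ≈ 0.422

For Gamma(k, scale θ): mean = kθ, variance = kθ², so CV = 1/√k.
CV = 0.52, hence k = 1/CV² = 3.7.
Then θ = mean/k = 1.56/3.7 = 0.422.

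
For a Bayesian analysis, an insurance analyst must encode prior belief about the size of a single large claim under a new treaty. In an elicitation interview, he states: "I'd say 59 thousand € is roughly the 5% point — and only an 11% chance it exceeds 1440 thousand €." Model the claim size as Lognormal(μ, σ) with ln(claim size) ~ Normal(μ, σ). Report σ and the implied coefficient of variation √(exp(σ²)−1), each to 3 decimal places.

σ ≈ 1.113, CV ≈ 1.565

If T ~ Lognormal(μ,σ) then ln T ~ Normal(μ,σ), so the p-quantile of ln T is μ + z_p·σ.
ln(59) = 4.078 and ln(1440) = 7.272; z_{0.05} = -1.645, z_{0.89} = 1.227.
σ = (7.272 − 4.078)/(1.227 − (-1.645)) = 1.113.
μ = 4.078 − (-1.645)·1.113 = 5.908.
CV = √(exp(σ²)−1) = √(exp(1.2380)−1) = 1.565.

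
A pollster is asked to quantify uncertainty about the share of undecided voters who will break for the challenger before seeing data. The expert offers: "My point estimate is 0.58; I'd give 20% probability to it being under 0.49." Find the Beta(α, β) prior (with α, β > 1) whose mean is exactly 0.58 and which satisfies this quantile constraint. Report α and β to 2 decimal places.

α ≈ 12.23, β ≈ 8.85

With mean 0.58 fixed, write α = 0.58s, β = 0.42s where s = α+β.
Need P(θ < 0.49) = 0.2 under Beta(0.58s, 0.42s). Normal approximation: (q−m)/√(m(1−m)/s) ≈ z_{0.2} = -0.842, so s ≈ 0.58·0.42·(-0.842)²/(0.49−0.58)² = 21.3.
At s = 21.3: P(θ<0.49) ≈ 0.199. Adjusting to match 0.2 gives s ≈ 21.08.
So α = 0.58·21.08 ≈ 12.23, β = 0.42·21.08 ≈ 8.85.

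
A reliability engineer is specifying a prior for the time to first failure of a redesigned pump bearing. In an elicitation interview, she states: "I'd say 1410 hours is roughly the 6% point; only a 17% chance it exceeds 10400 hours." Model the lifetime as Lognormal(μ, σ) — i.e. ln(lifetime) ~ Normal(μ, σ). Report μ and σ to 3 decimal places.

μ ≈ 8.490, σ ≈ 0.796

If T ~ Lognormal(μ,σ) then ln T ~ Normal(μ,σ), so the p-quantile of ln T is μ + z_p·σ.
ln(1410) = 7.251 and ln(10400) = 9.25; z_{0.06} = -1.555, z_{0.83} = 0.9542.
σ = (9.25 − 7.251)/(0.9542 − (-1.555)) = 0.796.
μ = 7.251 − (-1.555)·0.796 = 8.490.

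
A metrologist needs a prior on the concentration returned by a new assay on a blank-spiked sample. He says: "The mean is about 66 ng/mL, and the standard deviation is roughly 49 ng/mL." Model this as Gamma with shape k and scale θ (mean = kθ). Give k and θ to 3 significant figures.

For Gamma(k, scale θ): mean = kθ, variance = kθ², so CV = 1/√k.
CV = SD/mean = 49/66 = 0.7424, hence k = 1/CV² = 1.81.
Then θ = mean/k = 66/1.81 = 36.4.

k ≈ 1.81, θ ≈ 36.4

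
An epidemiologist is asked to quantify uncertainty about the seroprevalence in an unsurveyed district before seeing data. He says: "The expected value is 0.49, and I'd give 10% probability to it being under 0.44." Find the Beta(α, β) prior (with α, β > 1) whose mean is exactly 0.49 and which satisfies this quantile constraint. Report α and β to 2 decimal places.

α ≈ 80.20, β ≈ 83.47

With mean 0.49 fixed, write α = 0.49s, β = 0.51s where s = α+β.
Need P(θ < 0.44) = 0.1 under Beta(0.49s, 0.51s). Normal approximation: (q−m)/√(m(1−m)/s) ≈ z_{0.1} = -1.28, so s ≈ 0.49·0.51·(-1.28)²/(0.44−0.49)² = 164.2.
At s = 164.2: P(θ<0.44) ≈ 0.100. Adjusting to match 0.1 gives s ≈ 163.67.
So α = 0.49·163.67 ≈ 80.20, β = 0.51·163.67 ≈ 83.47.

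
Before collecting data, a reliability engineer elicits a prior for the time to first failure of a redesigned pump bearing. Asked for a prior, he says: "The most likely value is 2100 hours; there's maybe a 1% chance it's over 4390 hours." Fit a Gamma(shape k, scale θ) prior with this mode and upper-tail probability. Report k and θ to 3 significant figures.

k ≈ 9.96, θ ≈ 234

Gamma(k,θ) with k>1 has mode (k−1)θ, so θ = 2100/(k−1).
Need P(X < 4390) = 0.99 with θ tied to k this way. Start at k = 2, θ = 2100: P(X<4390) ≈ 0.618.
Too low — raise k to concentrate. Iterating converges to k ≈ 9.96.
Then θ = 2100/(9.96−1) ≈ 234.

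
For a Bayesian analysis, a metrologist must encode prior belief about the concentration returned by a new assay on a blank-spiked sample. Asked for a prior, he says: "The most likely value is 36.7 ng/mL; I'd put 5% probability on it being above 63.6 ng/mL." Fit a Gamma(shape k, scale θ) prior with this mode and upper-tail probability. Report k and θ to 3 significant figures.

Gamma(k,θ) with k>1 has mode (k−1)θ, so θ = 36.7/(k−1).
Need P(X < 63.6) = 0.95 with θ tied to k this way. Start at k = 2, θ = 36.7: P(X<63.6) ≈ 0.517.
Too low — raise k to concentrate. Iterating converges to k ≈ 10.2.
Then θ = 36.7/(10.2−1) ≈ 3.98.

k ≈ 10.2, θ ≈ 3.98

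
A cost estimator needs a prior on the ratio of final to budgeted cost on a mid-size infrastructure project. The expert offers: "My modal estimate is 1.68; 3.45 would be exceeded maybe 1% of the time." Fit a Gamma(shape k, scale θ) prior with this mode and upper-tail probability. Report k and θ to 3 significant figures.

Gamma(k,θ) with k>1 has mode (k−1)θ, so θ = 1.68/(k−1).
Need P(X < 3.45) = 0.99 with θ tied to k this way. Start at k = 2, θ = 1.68: P(X<3.45) ≈ 0.608.
Too low — raise k to concentrate. Iterating converges to k ≈ 10.4.
Then θ = 1.68/(10.4−1) ≈ 0.178.

k ≈ 10.4, θ ≈ 0.178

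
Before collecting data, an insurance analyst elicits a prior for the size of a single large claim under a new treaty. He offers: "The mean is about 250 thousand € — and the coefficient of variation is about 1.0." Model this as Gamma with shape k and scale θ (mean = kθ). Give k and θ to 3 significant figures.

k ≈ 1, θ ≈ 250

For Gamma(k, scale θ): mean = kθ, variance = kθ², so CV = 1/√k.
CV = 1.0, hence k = 1/CV² = 1.
Then θ = mean/k = 250/1 = 250.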